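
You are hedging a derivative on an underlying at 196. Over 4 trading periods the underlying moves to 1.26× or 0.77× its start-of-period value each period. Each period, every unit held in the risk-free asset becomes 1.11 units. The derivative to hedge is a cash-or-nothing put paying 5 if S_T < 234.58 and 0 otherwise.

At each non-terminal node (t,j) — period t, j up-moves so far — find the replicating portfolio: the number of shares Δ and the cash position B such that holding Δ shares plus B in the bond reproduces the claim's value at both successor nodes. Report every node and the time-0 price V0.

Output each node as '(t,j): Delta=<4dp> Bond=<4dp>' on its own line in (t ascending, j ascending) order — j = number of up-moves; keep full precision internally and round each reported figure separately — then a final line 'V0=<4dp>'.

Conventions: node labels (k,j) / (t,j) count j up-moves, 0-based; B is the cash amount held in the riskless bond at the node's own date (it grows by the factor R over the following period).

(0,0): Delta=-0.0168 Bond=4.4818
(1,0): Delta=-0.0264 Bond=6.4220
(1,1): Delta=-0.0142 Bond=4.3364
(2,0): Delta=0.0000 Bond=4.0581
(2,1): Delta=-0.0335 Bond=8.4830
(2,2): Delta=-0.0090 Bond=3.1944
(3,0): Delta=0.0000 Bond=4.5045
(3,1): Delta=0.0000 Bond=4.5045
(3,2): Delta=-0.0426 Bond=11.5830
(3,3): Delta=0.0000 Bond=0.0000
V0=1.1828

Under the risk-neutral measure, an up-move has probability p* = (R−d)/(u−d) = 0.6939 and values discount at R = 1.11.
Terminal payoffs: V(4,0)=5.0000, V(4,1)=5.0000, V(4,2)=5.0000, V(4,3)=0.0000, V(4,4)=0.0000
  t=3,j=0: stock 89.4805 → up 112.7454 (V=5.0000), down 68.9000 (V=5.0000). Price 4.5045; hedge Δ=0.0000, bond B=4.5045.
  t=3,j=1: stock 146.4226 → up 184.4925 (V=5.0000), down 112.7454 (V=5.0000). Price 4.5045; hedge Δ=0.0000, bond B=4.5045.
  t=3,j=2: stock 239.6006 → up 301.8967 (V=0.0000), down 184.4925 (V=5.0000). Price 1.3789; hedge Δ=-0.0426, bond B=11.5830.
  t=3,j=3: stock 392.0737 → up 494.0129 (V=0.0000), down 301.8967 (V=0.0000). Price 0.0000; hedge Δ=0.0000, bond B=0.0000.
  t=2,j=0: stock 116.2084 → up 146.4226 (V=4.5045), down 89.4805 (V=4.5045). Price 4.0581; hedge Δ=0.0000, bond B=4.0581.
  t=2,j=1: stock 190.1592 → up 239.6006 (V=1.3789), down 146.4226 (V=4.5045). Price 2.1043; hedge Δ=-0.0335, bond B=8.4830.
  t=2,j=2: stock 311.1696 → up 392.0737 (V=0.0000), down 239.6006 (V=1.3789). Price 0.3803; hedge Δ=-0.0090, bond B=3.1944.
  t=1,j=0: stock 150.9200 → up 190.1592 (V=2.1043), down 116.2084 (V=4.0581). Price 2.4346; hedge Δ=-0.0264, bond B=6.4220.
  t=1,j=1: stock 246.9600 → up 311.1696 (V=0.3803), down 190.1592 (V=2.1043). Price 0.8181; hedge Δ=-0.0142, bond B=4.3364.
  t=0,j=0: stock 196.0000 → up 246.9600 (V=0.8181), down 150.9200 (V=2.4346). Price 1.1828; hedge Δ=-0.0168, bond B=4.4818.
Sanity check at the root: Δ(0,0)·S0 + B(0,0) reproduces V0 = 1.1828.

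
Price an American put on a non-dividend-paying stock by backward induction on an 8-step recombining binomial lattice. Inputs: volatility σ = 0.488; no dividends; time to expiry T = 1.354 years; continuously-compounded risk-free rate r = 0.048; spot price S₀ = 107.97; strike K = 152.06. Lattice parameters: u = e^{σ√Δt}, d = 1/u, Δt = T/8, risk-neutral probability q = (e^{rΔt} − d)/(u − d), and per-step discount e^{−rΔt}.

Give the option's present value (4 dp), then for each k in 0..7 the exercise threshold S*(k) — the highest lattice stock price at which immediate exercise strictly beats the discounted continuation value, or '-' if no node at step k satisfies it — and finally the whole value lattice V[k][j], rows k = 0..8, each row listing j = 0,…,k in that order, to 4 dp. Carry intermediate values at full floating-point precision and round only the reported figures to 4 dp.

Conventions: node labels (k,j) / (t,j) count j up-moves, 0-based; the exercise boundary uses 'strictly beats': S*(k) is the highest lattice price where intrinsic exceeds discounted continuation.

price = 51.0018
boundary = - - 72.2641 59.1197 72.2641 88.3309 72.2641 88.3309
tree:
51.0018
64.8064 36.3294
79.7959 49.0384 22.6374
92.9403 63.8555 33.1910 11.1367
103.6938 79.7959 46.9993 18.2055 3.3637
112.4913 92.9403 63.7291 28.9611 6.4003 0.0000
119.6886 103.6938 79.7959 44.2995 12.1781 0.0000 0.0000
125.5768 112.4913 92.9403 63.7291 23.1718 0.0000 0.0000 0.0000
130.3939 119.6886 103.6938 79.7959 44.0900 0.0000 0.0000 0.0000 0.0000

params: Δt=0.16925 u=1.22234 d=0.81811 q=0.47016 e^(-rΔt)=0.99191
t_8 payoffs: 130.3939 119.6886 103.6938 79.7959 44.0900 0.0000 0.0000 0.0000 0.0000
t_7: node(7,0) S=26.4832 payoff=125.5768 vs cont=124.3465 → 125.5768 [stop]  node(7,1) S=39.5687 payoff=112.4913 vs cont=111.2610 → 112.4913 [stop]  node(7,2) S=59.1197 payoff=92.9403 vs cont=91.7100 → 92.9403 [stop]  node(7,3) S=88.3309 payoff=63.7291 vs cont=62.4988 → 63.7291 [stop]  node(7,4) S=131.9755 payoff=20.0845 vs cont=23.1718 → 23.1718 [wait]  node(7,5) S=197.1851 payoff=0.0000 vs cont=0.0000 → 0.0000 [wait]  node(7,6) S=294.6150 payoff=0.0000 vs cont=0.0000 → 0.0000 [wait]  node(7,7) S=440.1854 payoff=0.0000 vs cont=0.0000 → 0.0000 [wait]  ⇒ S*(7)=88.3309
t_6: node(6,0) S=32.3714 payoff=119.6886 vs cont=118.4583 → 119.6886 [stop]  node(6,1) S=48.3662 payoff=103.6938 vs cont=102.4635 → 103.6938 [stop]  node(6,2) S=72.2641 payoff=79.7959 vs cont=78.5656 → 79.7959 [stop]  node(6,3) S=107.9700 payoff=44.0900 vs cont=44.2995 → 44.2995 [wait]  node(6,4) S=161.3184 payoff=0.0000 vs cont=12.1781 → 12.1781 [wait]  node(6,5) S=241.0264 payoff=0.0000 vs cont=0.0000 → 0.0000 [wait]  node(6,6) S=360.1184 payoff=0.0000 vs cont=0.0000 → 0.0000 [wait]  ⇒ S*(6)=72.2641
t_5: node(5,0) S=39.5687 payoff=112.4913 vs cont=111.2610 → 112.4913 [stop]  node(5,1) S=59.1197 payoff=92.9403 vs cont=91.7100 → 92.9403 [stop]  node(5,2) S=88.3309 payoff=63.7291 vs cont=62.5964 → 63.7291 [stop]  node(5,3) S=131.9755 payoff=20.0845 vs cont=28.9611 → 28.9611 [wait]  node(5,4) S=197.1851 payoff=0.0000 vs cont=6.4003 → 6.4003 [wait]  node(5,5) S=294.6150 payoff=0.0000 vs cont=0.0000 → 0.0000 [wait]  ⇒ S*(5)=88.3309
t_4: node(4,0) S=48.3662 payoff=103.6938 vs cont=102.4635 → 103.6938 [stop]  node(4,1) S=72.2641 payoff=79.7959 vs cont=78.5656 → 79.7959 [stop]  node(4,2) S=107.9700 payoff=44.0900 vs cont=46.9993 → 46.9993 [wait]  node(4,3) S=161.3184 payoff=0.0000 vs cont=18.2055 → 18.2055 [wait]  node(4,4) S=241.0264 payoff=0.0000 vs cont=3.3637 → 3.3637 [wait]  ⇒ S*(4)=72.2641
t_3: node(3,0) S=59.1197 payoff=92.9403 vs cont=91.7100 → 92.9403 [stop]  node(3,1) S=88.3309 payoff=63.7291 vs cont=63.8555 → 63.8555 [wait]  node(3,2) S=131.9755 payoff=20.0845 vs cont=33.1910 → 33.1910 [wait]  node(3,3) S=197.1851 payoff=0.0000 vs cont=11.1367 → 11.1367 [wait]  ⇒ S*(3)=59.1197
t_2: node(2,0) S=72.2641 payoff=79.7959 vs cont=78.6246 → 79.7959 [stop]  node(2,1) S=107.9700 payoff=44.0900 vs cont=49.0384 → 49.0384 [wait]  node(2,2) S=161.3184 payoff=0.0000 vs cont=22.6374 → 22.6374 [wait]  ⇒ S*(2)=72.2641
t_1: node(1,0) S=88.3309 payoff=63.7291 vs cont=64.8064 → 64.8064 [wait]  node(1,1) S=131.9755 payoff=20.0845 vs cont=36.3294 → 36.3294 [wait]  ⇒ S*(1)=-
t_0: node(0,0) S=107.9700 payoff=44.0900 vs cont=51.0018 → 51.0018 [wait]  ⇒ S*(0)=-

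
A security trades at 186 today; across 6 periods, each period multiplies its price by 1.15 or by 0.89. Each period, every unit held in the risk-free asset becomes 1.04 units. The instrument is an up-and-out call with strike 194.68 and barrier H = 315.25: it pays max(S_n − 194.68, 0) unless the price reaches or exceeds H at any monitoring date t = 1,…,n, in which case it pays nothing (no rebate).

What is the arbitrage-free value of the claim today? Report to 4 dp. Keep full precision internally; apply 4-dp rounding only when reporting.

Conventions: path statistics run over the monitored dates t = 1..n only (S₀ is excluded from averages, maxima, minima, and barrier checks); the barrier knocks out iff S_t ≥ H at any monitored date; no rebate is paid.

Risk-neutral up-probability p* = (R−d)/(u−d) = (1.04−0.89)/(1.15−0.89) = 0.5769; the claim prices as the p*-weighted sum of path payoffs discounted by R^6.
Enumerate all 2^6 = 64 price paths (U = up ×1.15, D = down ×0.89); each path with k up-moves has probability p*^k·(1−p*)^(6−k).
DDDDDD: M=165.5400, payoff=0.0000, prob=0.005735
UDDDDD: M=213.9000, payoff=0.0000, prob=0.007820
DUDDDD: M=190.3710, payoff=0.0000, prob=0.007820
UUDDDD: M=245.9850, payoff=0.0000, prob=0.010664
DDUDDD: M=169.4302, payoff=0.0000, prob=0.007820
UDUDDD: M=218.9266, payoff=0.0000, prob=0.010664
DUUDDD: M=218.9266, payoff=0.0000, prob=0.010664
UUUDDD: M=282.8827, payoff=4.7436, prob=0.014542
DDDUDD: M=165.5400, payoff=0.0000, prob=0.007820
UDDUDD: M=213.9000, payoff=0.0000, prob=0.010664
DUDUDD: M=194.8447, payoff=0.0000, prob=0.010664
UUDUDD: M=251.7656, payoff=4.7436, prob=0.014542
DDUUDD: M=194.8447, payoff=0.0000, prob=0.010664
UDUUDD: M=251.7656, payoff=4.7436, prob=0.014542
DUUUDD: M=251.7656, payoff=4.7436, prob=0.014542
UUUUDD: M=325.3152, payoff=0.0000, prob=0.019829
DDDDUD: M=165.5400, payoff=0.0000, prob=0.007820
UDDDUD: M=213.9000, payoff=0.0000, prob=0.010664
DUDDUD: M=190.3710, payoff=0.0000, prob=0.010664
UUDDUD: M=245.9850, payoff=4.7436, prob=0.014542
DDUDUD: M=173.4118, payoff=0.0000, prob=0.010664
UDUDUD: M=224.0714, payoff=4.7436, prob=0.014542
DUUDUD: M=224.0714, payoff=4.7436, prob=0.014542
UUUDUD: M=289.5305, payoff=63.0021, prob=0.019829
DDDUUD: M=173.4118, payoff=0.0000, prob=0.010664
UDDUUD: M=224.0714, payoff=4.7436, prob=0.014542
DUDUUD: M=224.0714, payoff=4.7436, prob=0.014542
UUDUUD: M=289.5305, payoff=63.0021, prob=0.019829
DDUUUD: M=224.0714, payoff=4.7436, prob=0.014542
UDUUUD: M=289.5305, payoff=63.0021, prob=0.019829
DUUUUD: M=289.5305, payoff=63.0021, prob=0.019829
UUUUUD: M=374.1124, payoff=0.0000, prob=0.027040
DDDDDU: M=165.5400, payoff=0.0000, prob=0.007820
UDDDDU: M=213.9000, payoff=0.0000, prob=0.010664
DUDDDU: M=190.3710, payoff=0.0000, prob=0.010664
UUDDDU: M=245.9850, payoff=4.7436, prob=0.014542
DDUDDU: M=169.4302, payoff=0.0000, prob=0.010664
UDUDDU: M=218.9266, payoff=4.7436, prob=0.014542
DUUDDU: M=218.9266, payoff=4.7436, prob=0.014542
UUUDDU: M=282.8827, payoff=63.0021, prob=0.019829
DDDUDU: M=165.5400, payoff=0.0000, prob=0.010664
UDDUDU: M=213.9000, payoff=4.7436, prob=0.014542
DUDUDU: M=199.4236, payoff=4.7436, prob=0.014542
UUDUDU: M=257.6821, payoff=63.0021, prob=0.019829
DDUUDU: M=199.4236, payoff=4.7436, prob=0.014542
UDUUDU: M=257.6821, payoff=63.0021, prob=0.019829
DUUUDU: M=257.6821, payoff=63.0021, prob=0.019829
UUUUDU: M=332.9601, payoff=0.0000, prob=0.027040
DDDDUU: M=165.5400, payoff=0.0000, prob=0.010664
UDDDUU: M=213.9000, payoff=4.7436, prob=0.014542
DUDDUU: M=199.4236, payoff=4.7436, prob=0.014542
UUDDUU: M=257.6821, payoff=63.0021, prob=0.019829
DDUDUU: M=199.4236, payoff=4.7436, prob=0.014542
UDUDUU: M=257.6821, payoff=63.0021, prob=0.019829
DUUDUU: M=257.6821, payoff=63.0021, prob=0.019829
UUUDUU: M=332.9601, payoff=0.0000, prob=0.027040
DDDUUU: M=199.4236, payoff=4.7436, prob=0.014542
UDDUUU: M=257.6821, payoff=63.0021, prob=0.019829
DUDUUU: M=257.6821, payoff=63.0021, prob=0.019829
UUDUUU: M=332.9601, payoff=0.0000, prob=0.027040
DDUUUU: M=257.6821, payoff=63.0021, prob=0.019829
UDUUUU: M=332.9601, payoff=0.0000, prob=0.027040
DUUUUU: M=332.9601, payoff=0.0000, prob=0.027040
UUUUUU: M=430.2293, payoff=0.0000, prob=0.036873
Price = Σ prob·payoff / R^6 = 18.869735 / 1.265319 = 14.9130

price = 14.9130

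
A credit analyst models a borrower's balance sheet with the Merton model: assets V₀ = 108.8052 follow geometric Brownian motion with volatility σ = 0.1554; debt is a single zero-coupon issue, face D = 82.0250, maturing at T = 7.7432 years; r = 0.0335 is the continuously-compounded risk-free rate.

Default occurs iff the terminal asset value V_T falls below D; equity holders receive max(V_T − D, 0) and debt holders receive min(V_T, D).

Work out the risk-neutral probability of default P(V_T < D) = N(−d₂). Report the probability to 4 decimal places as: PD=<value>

PD=0.1499

Apply the equity-as-call identities (strike 82.0250, horizon 7.7432 years):
d₁ = [ln(V₀/D) + (r + σ²/2)T] / (σ√T)
   = [ln(108.8052/82.0250) + (0.0335 + 0.5·0.1554²)·7.7432] / (0.1554·√7.7432)
   = [0.282535 + 0.352893] / 0.432425 = 1.469451
d₂ = d₁ − σ√T = 1.469451 − 0.432425 = 1.037026
risk-neutral PD = N(−d₂) = N(-1.037026) = 0.149862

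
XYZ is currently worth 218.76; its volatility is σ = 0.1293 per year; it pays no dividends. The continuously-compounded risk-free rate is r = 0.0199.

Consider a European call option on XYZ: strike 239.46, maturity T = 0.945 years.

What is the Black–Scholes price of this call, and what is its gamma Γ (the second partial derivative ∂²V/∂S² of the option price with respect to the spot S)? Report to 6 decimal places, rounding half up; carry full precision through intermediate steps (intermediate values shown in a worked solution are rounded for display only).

price = 5.043093
Γ = 0.012760

σ√T = 0.1293·√0.945 = 0.125694
d₁ = (ln(S/K) + (r+σ²/2)T) / (σ√T) = (ln(218.76/239.46) + (0.0199+0.1293²/2)·0.945) / 0.125694 = (-0.090411 + 0.026705) / 0.125694 = -0.506835
d₂ = d₁ − σ√T = -0.506835 − 0.125694 = -0.632529
e^{−rT} = 0.981370
N(d₁) = 0.306135,  N(d₂) = 0.263520
Call price V = S·N(d₁) − K·e^{−rT}·N(d₂) = 66.970120 − 61.927027 = 5.043093
φ(d₁) = (1/√(2π))·e^{−d₁²/2} = 0.350856
Γ = φ(d₁) / (S·σ·√T) = 0.012760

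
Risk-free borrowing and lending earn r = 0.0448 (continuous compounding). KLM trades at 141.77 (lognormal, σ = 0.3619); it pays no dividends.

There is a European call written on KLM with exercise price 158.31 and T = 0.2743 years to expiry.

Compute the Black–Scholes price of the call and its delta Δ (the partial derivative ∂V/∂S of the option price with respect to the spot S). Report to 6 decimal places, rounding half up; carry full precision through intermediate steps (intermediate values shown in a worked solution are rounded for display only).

price = 5.419896
Δ = 0.336297

σ√T = 0.3619·√0.2743 = 0.189540
d₁ = (ln(S/K) + (r+σ²/2)T) / (σ√T) = (ln(141.77/158.31) + (0.0448+0.3619²/2)·0.2743) / 0.189540 = (-0.110349 + 0.030251) / 0.189540 = -0.422589
d₂ = d₁ − σ√T = -0.422589 − 0.189540 = -0.612130
e^{−rT} = 0.987787
N(d₁) = 0.336297,  N(d₂) = 0.270226
Call price V = S·N(d₁) − K·e^{−rT}·N(d₂) = 47.676885 − 42.256989 = 5.419896
Δ = N(d₁) = 0.336297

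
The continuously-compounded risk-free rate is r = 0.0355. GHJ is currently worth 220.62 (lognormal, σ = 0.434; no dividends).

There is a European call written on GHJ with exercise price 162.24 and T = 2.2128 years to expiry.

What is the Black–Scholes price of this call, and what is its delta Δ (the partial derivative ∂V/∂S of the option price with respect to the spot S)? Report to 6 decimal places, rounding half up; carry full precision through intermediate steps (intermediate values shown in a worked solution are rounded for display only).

price = 89.969521
Δ = 0.821363

σ√T = 0.434·√2.2128 = 0.645596
d₁ = (ln(S/K) + (r+σ²/2)T) / (σ√T) = (ln(220.62/162.24) + (0.0355+0.434²/2)·2.2128) / 0.645596 = (0.307365 + 0.286951) / 0.645596 = 0.920570
d₂ = d₁ − σ√T = 0.920570 − 0.645596 = 0.274974
e^{−rT} = 0.924452
N(d₁) = 0.821363,  N(d₂) = 0.608332
Call price V = S·N(d₁) − K·e^{−rT}·N(d₂) = 181.209019 − 91.239499 = 89.969521
Δ = N(d₁) = 0.821363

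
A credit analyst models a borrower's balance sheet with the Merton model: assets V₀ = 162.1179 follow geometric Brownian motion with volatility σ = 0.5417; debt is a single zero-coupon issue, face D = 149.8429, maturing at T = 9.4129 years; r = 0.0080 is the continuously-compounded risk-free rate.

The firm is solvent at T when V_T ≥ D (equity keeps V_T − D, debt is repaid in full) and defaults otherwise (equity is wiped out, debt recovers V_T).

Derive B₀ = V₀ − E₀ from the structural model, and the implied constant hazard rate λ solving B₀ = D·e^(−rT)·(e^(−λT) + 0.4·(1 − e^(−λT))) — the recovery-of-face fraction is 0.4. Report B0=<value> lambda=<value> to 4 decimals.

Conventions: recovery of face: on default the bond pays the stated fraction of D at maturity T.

Work the structural quantities from V₀ = 162.1179 against face 149.8429:
d₁ = [ln(V₀/D) + (r + σ²/2)T] / (σ√T)
   = [ln(162.1179/149.8429) + (0.0080 + 0.5·0.5417²)·9.4129] / (0.5417·√9.4129)
   = [0.078736 + 1.456359] / 1.661960 = 0.923666
d₂ = d₁ − σ√T = 0.923666 − 1.661960 = -0.738294
N(d₁) = 0.822170,  N(d₂) = 0.230168,  e^(−rT) = 0.927462
E₀ = V₀·N(d₁) − D·e^(−rT)·N(d₂)
   = 162.1179·0.822170 − 149.8429·0.927462·0.230168 = 101.301183
B₀ = V₀ − E₀ = 162.1179 − 101.301183 = 60.816717
e^(−λT) = (B₀·e^(rT)/D − 0.4)/(1 − 0.4) = (60.8167·1.078211/149.8429 − 0.4)/0.6 = 0.06268872
λ = −ln(0.06268872)/9.4129 = 0.294232

B0=60.8167 lambda=0.2942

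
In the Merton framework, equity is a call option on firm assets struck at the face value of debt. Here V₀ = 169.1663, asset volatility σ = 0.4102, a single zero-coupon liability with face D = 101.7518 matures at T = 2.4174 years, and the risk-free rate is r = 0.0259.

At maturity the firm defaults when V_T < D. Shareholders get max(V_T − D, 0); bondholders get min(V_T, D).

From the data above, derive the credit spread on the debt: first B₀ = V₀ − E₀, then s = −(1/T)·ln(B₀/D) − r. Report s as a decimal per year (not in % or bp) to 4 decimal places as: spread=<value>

Apply the equity-as-call identities (strike 101.7518, horizon 2.4174 years):
d₁ = [ln(V₀/D) + (r + σ²/2)T] / (σ√T)
   = [ln(169.1663/101.7518) + (0.0259 + 0.5·0.4102²)·2.4174] / (0.4102·√2.4174)
   = [0.508346 + 0.265991] / 0.637779 = 1.214116
d₂ = d₁ − σ√T = 1.214116 − 0.637779 = 0.576337
N(d₁) = 0.887648,  N(d₂) = 0.717806,  e^(−rT) = 0.939309
E₀ = V₀·N(d₁) − D·e^(−rT)·N(d₂)
   = 169.1663·0.887648 − 101.7518·0.939309·0.717806 = 81.554826
B₀ = V₀ − E₀ = 169.1663 − 81.554826 = 87.611474
spread = −(1/T)·ln(B₀/D) − r = −(1/2.4174)·ln(87.611474/101.7518) − 0.0259 = 0.03599482

spread=0.0360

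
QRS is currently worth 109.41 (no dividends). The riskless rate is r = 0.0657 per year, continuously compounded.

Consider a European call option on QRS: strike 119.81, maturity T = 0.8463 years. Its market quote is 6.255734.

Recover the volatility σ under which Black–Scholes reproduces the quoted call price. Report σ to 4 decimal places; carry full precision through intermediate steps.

sigma = 0.1976

At σ = 0.1976 the Black–Scholes value reproduces the quote:
σ√T = 0.1976·√0.8463 = 0.181781
d₁ = (ln(S/K) + (r+σ²/2)T) / (σ√T) = (ln(109.41/119.81) + (0.0657+0.1976²/2)·0.8463) / 0.181781 = (-0.090805 + 0.072124) / 0.181781 = -0.102765
d₂ = d₁ − σ√T = -0.102765 − 0.181781 = -0.284546
e^{−rT} = 0.945916
N(d₁) = 0.459075,  N(d₂) = 0.387996
V = S·N(d₁) − K·e^{−rT}·N(d₂) = 50.227371 − 43.971636 = 6.255734 (matching the quote); vega is positive throughout, so no other σ reproduces this price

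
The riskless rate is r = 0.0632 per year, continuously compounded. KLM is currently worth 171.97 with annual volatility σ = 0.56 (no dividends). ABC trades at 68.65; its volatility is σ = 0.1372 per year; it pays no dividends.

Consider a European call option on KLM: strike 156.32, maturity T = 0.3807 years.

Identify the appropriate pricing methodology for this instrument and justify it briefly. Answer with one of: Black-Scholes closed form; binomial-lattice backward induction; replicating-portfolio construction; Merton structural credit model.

Key observation: with KLM following a GBM at constant σ and r, the European call struck at 156.32 prices in closed form — nothing here needs a stepwise model or a balance sheet.

framework: Black-Scholes closed form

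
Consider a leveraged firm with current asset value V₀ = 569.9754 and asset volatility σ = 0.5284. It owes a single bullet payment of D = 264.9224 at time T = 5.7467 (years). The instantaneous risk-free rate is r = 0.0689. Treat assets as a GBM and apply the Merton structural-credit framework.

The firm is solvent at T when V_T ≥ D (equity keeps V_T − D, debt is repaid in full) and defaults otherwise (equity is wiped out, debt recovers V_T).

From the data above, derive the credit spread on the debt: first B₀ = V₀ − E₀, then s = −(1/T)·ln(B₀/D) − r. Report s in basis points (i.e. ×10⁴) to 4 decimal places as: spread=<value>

Work the structural quantities from V₀ = 569.9754 against face 264.9224:
d₁ = [ln(V₀/D) + (r + σ²/2)T] / (σ√T)
   = [ln(569.9754/264.9224) + (0.0689 + 0.5·0.5284²)·5.7467] / (0.5284·√5.7467)
   = [0.766156 + 1.198206] / 1.266695 = 1.550777
d₂ = d₁ − σ√T = 1.550777 − 1.266695 = 0.284082
N(d₁) = 0.939522,  N(d₂) = 0.611826,  e^(−rT) = 0.673042
E₀ = V₀·N(d₁) − D·e^(−rT)·N(d₂)
   = 569.9754·0.939522 − 264.9224·0.673042·0.611826 = 426.413683
B₀ = V₀ − E₀ = 569.9754 − 426.413683 = 143.561717
spread = −(1/T)·ln(B₀/D) − r = −(1/5.7467)·ln(143.561717/264.9224) − 0.0689 = 0.03771283
in basis points: 0.03771283 × 10⁴ = 377.1283 bp

spread=377.1283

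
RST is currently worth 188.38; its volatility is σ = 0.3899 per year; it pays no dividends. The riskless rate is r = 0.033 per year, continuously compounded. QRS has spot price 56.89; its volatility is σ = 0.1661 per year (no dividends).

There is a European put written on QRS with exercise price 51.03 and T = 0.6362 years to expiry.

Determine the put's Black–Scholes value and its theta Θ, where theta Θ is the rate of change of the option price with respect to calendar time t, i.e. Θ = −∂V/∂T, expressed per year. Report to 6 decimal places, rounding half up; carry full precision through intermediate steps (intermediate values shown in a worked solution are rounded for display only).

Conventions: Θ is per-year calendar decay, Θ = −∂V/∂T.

σ√T = 0.1661·√0.6362 = 0.132485
d₁ = (ln(S/K) + (r+σ²/2)T) / (σ√T) = (ln(56.89/51.03) + (0.033+0.1661²/2)·0.6362) / 0.132485 = (0.108706 + 0.029771) / 0.132485 = 1.045225
d₂ = d₁ − σ√T = 1.045225 − 0.132485 = 0.912740
e^{−rT} = 0.979224
N(−d₁) = 0.147959,  N(−d₂) = 0.180690
Put price V = K·e^{−rT}·N(−d₂) − S·N(−d₁) = 9.029022 − 8.417410 = 0.611611
φ(d₁) = (1/√(2π))·e^{−d₁²/2} = 0.231035
Θ = −S·φ(d₁)·σ/(2√T) + r·K·e^{−rT}·N(−d₂) = −1.368536 + 0.297958 = -1.070578

price = 0.611611
Θ = -1.070578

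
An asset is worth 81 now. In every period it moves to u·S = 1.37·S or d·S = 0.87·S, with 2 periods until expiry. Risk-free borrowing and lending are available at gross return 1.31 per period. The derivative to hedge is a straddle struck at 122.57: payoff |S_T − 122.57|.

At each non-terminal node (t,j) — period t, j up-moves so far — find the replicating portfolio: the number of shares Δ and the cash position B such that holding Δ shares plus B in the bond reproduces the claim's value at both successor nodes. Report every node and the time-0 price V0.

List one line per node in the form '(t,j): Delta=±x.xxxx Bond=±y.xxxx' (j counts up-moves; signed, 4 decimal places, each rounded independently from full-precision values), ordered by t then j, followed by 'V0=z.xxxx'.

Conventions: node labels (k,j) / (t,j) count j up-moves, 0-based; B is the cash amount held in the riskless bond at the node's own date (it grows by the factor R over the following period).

Arbitrage-free pricing uses the up-move probability p* = (R−d)/(u−d) = 0.8800, discounting each step at R = 1.31.
Payoffs at expiry: V(2,0)=61.2611, V(2,1)=26.0261, V(2,2)=29.4589
Node (1,0) S=70.4700: V=(p*·26.0261+(1−p*)·61.2611)/1.31=23.0949; Δ=(26.0261−61.2611)/(96.5439−61.3089)=-1.0000; B=V−Δ·S=93.5649
Node (1,1) S=110.9700: V=(p*·29.4589+(1−p*)·26.0261)/1.31=22.1733; Δ=(29.4589−26.0261)/(152.0289−96.5439)=0.0619; B=V−Δ·S=15.3077
Node (0,0) S=81.0000: V=(p*·22.1733+(1−p*)·23.0949)/1.31=17.0106; Δ=(22.1733−23.0949)/(110.9700−70.4700)=-0.0228; B=V−Δ·S=18.8538
As a check, the time-0 holding Δ(0,0)·S0 + B(0,0) comes to 17.0106 — exactly V0.

(0,0): Delta=-0.0228 Bond=18.8538
(1,0): Delta=-1.0000 Bond=93.5649
(1,1): Delta=0.0619 Bond=15.3077
V0=17.0106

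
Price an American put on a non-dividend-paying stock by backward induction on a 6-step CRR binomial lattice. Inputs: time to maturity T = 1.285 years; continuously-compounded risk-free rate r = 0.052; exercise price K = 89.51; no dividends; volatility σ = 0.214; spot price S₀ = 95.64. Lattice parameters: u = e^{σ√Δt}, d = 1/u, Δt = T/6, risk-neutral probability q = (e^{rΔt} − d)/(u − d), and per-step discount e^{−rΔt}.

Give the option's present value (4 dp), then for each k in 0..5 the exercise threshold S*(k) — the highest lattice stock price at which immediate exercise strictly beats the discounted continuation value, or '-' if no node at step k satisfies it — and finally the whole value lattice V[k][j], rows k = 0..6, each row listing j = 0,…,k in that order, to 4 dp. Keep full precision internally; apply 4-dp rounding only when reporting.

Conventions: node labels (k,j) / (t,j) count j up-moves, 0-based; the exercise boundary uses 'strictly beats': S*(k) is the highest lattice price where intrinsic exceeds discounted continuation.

params: Δt=0.21417 u=1.10411 d=0.90571 q=0.53171 e^(-rΔt)=0.98893
t_6 payoffs: 36.7169 25.1527 11.0554 0.0000 0.0000 0.0000 0.0000
t_5: node(5,0) S=58.2891 payoff=31.2209 vs cont=30.2296 → 31.2209 [stop]  node(5,1) S=71.0572 payoff=18.4528 vs cont=17.4615 → 18.4528 [stop]  node(5,2) S=86.6222 payoff=2.8878 vs cont=5.1198 → 5.1198 [wait]  node(5,3) S=105.5966 payoff=0.0000 vs cont=0.0000 → 0.0000 [wait]  node(5,4) S=128.7274 payoff=0.0000 vs cont=0.0000 → 0.0000 [wait]  node(5,5) S=156.9249 payoff=0.0000 vs cont=0.0000 → 0.0000 [wait]  ⇒ S*(5)=71.0572
t_4: node(4,0) S=64.3573 payoff=25.1527 vs cont=24.1614 → 25.1527 [stop]  node(4,1) S=78.4546 payoff=11.0554 vs cont=11.2377 → 11.2377 [wait]  node(4,2) S=95.6400 payoff=0.0000 vs cont=2.3710 → 2.3710 [wait]  node(4,3) S=116.5898 payoff=0.0000 vs cont=0.0000 → 0.0000 [wait]  node(4,4) S=142.1286 payoff=0.0000 vs cont=0.0000 → 0.0000 [wait]  ⇒ S*(4)=64.3573
t_3: node(3,0) S=71.0572 payoff=18.4528 vs cont=17.5573 → 18.4528 [stop]  node(3,1) S=86.6222 payoff=2.8878 vs cont=6.4509 → 6.4509 [wait]  node(3,2) S=105.5966 payoff=0.0000 vs cont=1.0980 → 1.0980 [wait]  node(3,3) S=128.7274 payoff=0.0000 vs cont=0.0000 → 0.0000 [wait]  ⇒ S*(3)=71.0572
t_2: node(2,0) S=78.4546 payoff=11.0554 vs cont=11.9376 → 11.9376 [wait]  node(2,1) S=95.6400 payoff=0.0000 vs cont=3.5648 → 3.5648 [wait]  node(2,2) S=116.5898 payoff=0.0000 vs cont=0.5085 → 0.5085 [wait]  ⇒ S*(2)=-
t_1: node(1,0) S=86.6222 payoff=2.8878 vs cont=7.4028 → 7.4028 [wait]  node(1,1) S=105.5966 payoff=0.0000 vs cont=1.9183 → 1.9183 [wait]  ⇒ S*(1)=-
t_0: node(0,0) S=95.6400 payoff=0.0000 vs cont=4.4369 → 4.4369 [wait]  ⇒ S*(0)=-

price = 4.4369
boundary = - - - 71.0572 64.3573 71.0572
tree:
4.4369
7.4028 1.9183
11.9376 3.5648 0.5085
18.4528 6.4509 1.0980 0.0000
25.1527 11.2377 2.3710 0.0000 0.0000
31.2209 18.4528 5.1198 0.0000 0.0000 0.0000
36.7169 25.1527 11.0554 0.0000 0.0000 0.0000 0.0000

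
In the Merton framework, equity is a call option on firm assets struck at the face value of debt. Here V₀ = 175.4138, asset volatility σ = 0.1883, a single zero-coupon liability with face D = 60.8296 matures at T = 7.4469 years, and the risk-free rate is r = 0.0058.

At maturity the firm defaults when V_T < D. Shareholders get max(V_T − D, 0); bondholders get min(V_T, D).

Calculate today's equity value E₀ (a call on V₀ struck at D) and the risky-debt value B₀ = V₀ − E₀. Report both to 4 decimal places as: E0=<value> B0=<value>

Work the structural quantities from V₀ = 175.4138 against face 60.8296:
d₁ = [ln(V₀/D) + (r + σ²/2)T] / (σ√T)
   = [ln(175.4138/60.8296) + (0.0058 + 0.5·0.1883²)·7.4469] / (0.1883·√7.4469)
   = [1.059071 + 0.175214] / 0.513852 = 2.402025
d₂ = d₁ − σ√T = 2.402025 − 0.513852 = 1.888173
N(d₁) = 0.991848,  N(d₂) = 0.970499,  e^(−rT) = 0.957727
E₀ = V₀·N(d₁) − D·e^(−rT)·N(d₂)
   = 175.4138·0.991848 − 60.8296·0.957727·0.970499 = 117.444292
B₀ = V₀ − E₀ = 175.4138 − 117.444292 = 57.969508

E0=117.4443 B0=57.9695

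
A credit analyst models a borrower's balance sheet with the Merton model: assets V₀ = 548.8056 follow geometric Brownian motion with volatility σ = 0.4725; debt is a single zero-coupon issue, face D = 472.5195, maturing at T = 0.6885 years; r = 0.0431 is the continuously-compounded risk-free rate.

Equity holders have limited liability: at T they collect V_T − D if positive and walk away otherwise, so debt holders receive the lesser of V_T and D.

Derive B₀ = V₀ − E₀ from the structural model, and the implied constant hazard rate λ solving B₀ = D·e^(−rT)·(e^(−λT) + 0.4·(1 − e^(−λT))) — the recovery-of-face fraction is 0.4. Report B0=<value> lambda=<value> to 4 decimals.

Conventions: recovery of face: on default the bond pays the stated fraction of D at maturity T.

Work the structural quantities from V₀ = 548.8056 against face 472.5195:
d₁ = [ln(V₀/D) + (r + σ²/2)T] / (σ√T)
   = [ln(548.8056/472.5195) + (0.0431 + 0.5·0.4725²)·0.6885] / (0.4725·√0.6885)
   = [0.149665 + 0.106530] / 0.392061 = 0.653458
d₂ = d₁ − σ√T = 0.653458 − 0.392061 = 0.261397
N(d₁) = 0.743270,  N(d₂) = 0.603107,  e^(−rT) = 0.970762
E₀ = V₀·N(d₁) − D·e^(−rT)·N(d₂)
   = 548.8056·0.743270 − 472.5195·0.970762·0.603107 = 131.263088
B₀ = V₀ − E₀ = 548.8056 − 131.263088 = 417.542512
e^(−λT) = (B₀·e^(rT)/D − 0.4)/(1 − 0.4) = (417.5425·1.030119/472.5195 − 0.4)/0.6 = 0.85044346
λ = −ln(0.85044346)/0.6885 = 0.235290

B0=417.5425 lambda=0.2353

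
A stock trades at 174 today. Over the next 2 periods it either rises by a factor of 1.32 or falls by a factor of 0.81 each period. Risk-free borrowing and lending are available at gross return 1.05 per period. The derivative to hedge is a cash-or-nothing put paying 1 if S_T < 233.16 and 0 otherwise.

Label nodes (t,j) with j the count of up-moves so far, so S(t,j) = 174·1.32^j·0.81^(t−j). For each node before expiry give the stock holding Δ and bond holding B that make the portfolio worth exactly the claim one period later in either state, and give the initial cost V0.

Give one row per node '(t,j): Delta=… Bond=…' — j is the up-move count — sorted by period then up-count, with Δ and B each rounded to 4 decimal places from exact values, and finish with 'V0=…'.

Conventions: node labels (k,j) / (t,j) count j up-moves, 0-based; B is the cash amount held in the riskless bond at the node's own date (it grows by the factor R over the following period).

(0,0): Delta=-0.0051 Bond=1.5849
(1,0): Delta=0.0000 Bond=0.9524
(1,1): Delta=-0.0085 Bond=2.4650
V0=0.7062

Arbitrage-free pricing uses the up-move probability p* = (R−d)/(u−d) = 0.4706, discounting each step at R = 1.05.
Payoffs at expiry: V(2,0)=1.0000, V(2,1)=1.0000, V(2,2)=0.0000
  t=1,j=0: stock 140.9400 → up 186.0408 (V=1.0000), down 114.1614 (V=1.0000). Price 0.9524; hedge Δ=0.0000, bond B=0.9524.
  t=1,j=1: stock 229.6800 → up 303.1776 (V=0.0000), down 186.0408 (V=1.0000). Price 0.5042; hedge Δ=-0.0085, bond B=2.4650.
  t=0,j=0: stock 174.0000 → up 229.6800 (V=0.5042), down 140.9400 (V=0.9524). Price 0.7062; hedge Δ=-0.0051, bond B=1.5849.
Sanity check at the root: Δ(0,0)·S0 + B(0,0) reproduces V0 = 0.7062.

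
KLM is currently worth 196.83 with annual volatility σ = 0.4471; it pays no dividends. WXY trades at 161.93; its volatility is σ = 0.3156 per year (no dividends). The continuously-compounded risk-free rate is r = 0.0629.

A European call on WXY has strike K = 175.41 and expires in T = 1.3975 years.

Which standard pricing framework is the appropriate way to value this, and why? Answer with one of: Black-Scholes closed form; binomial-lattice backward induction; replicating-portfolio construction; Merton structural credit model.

Key observation: the strike-175.41 call on WXY is European-exercise on a continuously-modelled lognormal underlying, so its value is a single closed-form evaluation.

framework: Black-Scholes closed form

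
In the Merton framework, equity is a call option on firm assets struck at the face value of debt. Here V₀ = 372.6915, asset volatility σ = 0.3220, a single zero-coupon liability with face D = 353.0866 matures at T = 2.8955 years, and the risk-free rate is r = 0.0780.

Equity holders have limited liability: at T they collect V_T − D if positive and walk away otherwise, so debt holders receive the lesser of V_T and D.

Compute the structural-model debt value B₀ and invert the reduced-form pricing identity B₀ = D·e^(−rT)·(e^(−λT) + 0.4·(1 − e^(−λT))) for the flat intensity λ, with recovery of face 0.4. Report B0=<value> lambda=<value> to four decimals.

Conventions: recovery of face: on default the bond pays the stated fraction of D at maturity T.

Equity is a call on the firm's assets struck at D = 353.0866:
d₁ = [ln(V₀/D) + (r + σ²/2)T] / (σ√T)
   = [ln(372.6915/353.0866) + (0.0780 + 0.5·0.3220²)·2.8955] / (0.3220·√2.8955)
   = [0.054038 + 0.375958] / 0.547921 = 0.784776
d₂ = d₁ − σ√T = 0.784776 − 0.547921 = 0.236856
N(d₁) = 0.783708,  N(d₂) = 0.593616,  e^(−rT) = 0.797839
E₀ = V₀·N(d₁) − D·e^(−rT)·N(d₂)
   = 372.6915·0.783708 − 353.0866·0.797839·0.593616 = 124.856028
B₀ = V₀ − E₀ = 372.6915 − 124.856028 = 247.835472
e^(−λT) = (B₀·e^(rT)/D − 0.4)/(1 − 0.4) = (247.8355·1.253386/353.0866 − 0.4)/0.6 = 0.79961027
λ = −ln(0.79961027)/2.8955 = 0.077234

B0=247.8355 lambda=0.0772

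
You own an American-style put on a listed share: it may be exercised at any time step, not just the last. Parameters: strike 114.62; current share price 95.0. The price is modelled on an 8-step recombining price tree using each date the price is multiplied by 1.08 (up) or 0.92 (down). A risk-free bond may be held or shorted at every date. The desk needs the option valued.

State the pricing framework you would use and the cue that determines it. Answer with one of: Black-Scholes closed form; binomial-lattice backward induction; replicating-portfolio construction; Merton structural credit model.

Key observation: the defining feature is the embedded early-exercise option across 8 discrete dates on the spot-95 tree; pricing the strike-114.62 put means working backward with an exercise test at every node.

framework: binomial-lattice backward induction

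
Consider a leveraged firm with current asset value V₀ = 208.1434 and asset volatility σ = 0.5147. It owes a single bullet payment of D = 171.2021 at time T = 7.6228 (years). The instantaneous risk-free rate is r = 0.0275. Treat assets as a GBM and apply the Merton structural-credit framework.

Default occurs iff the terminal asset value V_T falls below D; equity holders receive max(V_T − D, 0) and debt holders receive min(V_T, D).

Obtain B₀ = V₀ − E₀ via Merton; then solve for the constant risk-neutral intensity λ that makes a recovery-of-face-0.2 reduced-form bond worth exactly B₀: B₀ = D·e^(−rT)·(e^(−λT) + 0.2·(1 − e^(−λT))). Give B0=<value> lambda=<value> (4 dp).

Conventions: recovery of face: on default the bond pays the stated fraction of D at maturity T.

B0=79.7866 lambda=0.0995

With assets at 208.1434 and a single debt payment of 171.2021 at 7.6228 years:
d₁ = [ln(V₀/D) + (r + σ²/2)T] / (σ√T)
   = [ln(208.1434/171.2021) + (0.0275 + 0.5·0.5147²)·7.6228] / (0.5147·√7.6228)
   = [0.195383 + 1.219328] / 1.421057 = 0.995534
d₂ = d₁ − σ√T = 0.995534 − 1.421057 = -0.425523
N(d₁) = 0.840262,  N(d₂) = 0.335228,  e^(−rT) = 0.810887
E₀ = V₀·N(d₁) − D·e^(−rT)·N(d₂)
   = 208.1434·0.840262 − 171.2021·0.810887·0.335228 = 128.356758
B₀ = V₀ − E₀ = 208.1434 − 128.356758 = 79.786642
e^(−λT) = (B₀·e^(rT)/D − 0.2)/(1 − 0.2) = (79.7866·1.233218/171.2021 − 0.2)/0.8 = 0.46840729
λ = −ln(0.46840729)/7.6228 = 0.099493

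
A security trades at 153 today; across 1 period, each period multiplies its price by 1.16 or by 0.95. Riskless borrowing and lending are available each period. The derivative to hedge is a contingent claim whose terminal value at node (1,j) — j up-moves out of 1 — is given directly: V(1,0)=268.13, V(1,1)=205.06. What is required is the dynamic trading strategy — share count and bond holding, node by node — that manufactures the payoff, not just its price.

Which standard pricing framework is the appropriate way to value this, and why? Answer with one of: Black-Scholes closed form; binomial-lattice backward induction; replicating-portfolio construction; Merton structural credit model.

Key observation: the task asks for the hedge itself — share and bond holdings at every node of the 1-period tree on spot 153 with factors 1.16/0.95 — which is exactly what the replicating-portfolio construction produces.

framework: replicating-portfolio construction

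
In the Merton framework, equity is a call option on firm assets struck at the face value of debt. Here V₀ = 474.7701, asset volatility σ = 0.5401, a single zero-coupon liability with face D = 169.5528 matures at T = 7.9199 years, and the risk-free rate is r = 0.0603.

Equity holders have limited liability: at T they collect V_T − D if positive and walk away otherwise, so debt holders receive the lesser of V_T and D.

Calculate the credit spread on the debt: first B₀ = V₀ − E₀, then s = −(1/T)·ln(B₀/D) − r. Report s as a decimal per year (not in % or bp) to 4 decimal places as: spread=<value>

With assets at 474.7701 and a single debt payment of 169.5528 at 7.9199 years:
d₁ = [ln(V₀/D) + (r + σ²/2)T] / (σ√T)
   = [ln(474.7701/169.5528) + (0.0603 + 0.5·0.5401²)·7.9199] / (0.5401·√7.9199)
   = [1.029666 + 1.632719] / 1.519967 = 1.751608
d₂ = d₁ − σ√T = 1.751608 − 1.519967 = 0.231641
N(d₁) = 0.960079,  N(d₂) = 0.591592,  e^(−rT) = 0.620289
E₀ = V₀·N(d₁) − D·e^(−rT)·N(d₂)
   = 474.7701·0.960079 − 169.5528·0.620289·0.591592 = 393.598264
B₀ = V₀ − E₀ = 474.7701 − 393.598264 = 81.171836
spread = −(1/T)·ln(B₀/D) − r = −(1/7.9199)·ln(81.171836/169.5528) − 0.0603 = 0.03270573

spread=0.0327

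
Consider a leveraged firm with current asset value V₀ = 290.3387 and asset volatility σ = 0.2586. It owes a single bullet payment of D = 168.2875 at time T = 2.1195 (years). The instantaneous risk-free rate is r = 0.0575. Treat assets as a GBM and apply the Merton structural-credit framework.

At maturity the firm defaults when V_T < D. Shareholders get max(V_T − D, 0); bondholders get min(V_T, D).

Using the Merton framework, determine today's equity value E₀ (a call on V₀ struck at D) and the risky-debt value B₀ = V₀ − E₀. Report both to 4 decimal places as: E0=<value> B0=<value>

Apply the equity-as-call identities (strike 168.2875, horizon 2.1195 years):
d₁ = [ln(V₀/D) + (r + σ²/2)T] / (σ√T)
   = [ln(290.3387/168.2875) + (0.0575 + 0.5·0.2586²)·2.1195] / (0.2586·√2.1195)
   = [0.545374 + 0.192741] / 0.376483 = 1.960555
d₂ = d₁ − σ√T = 1.960555 − 0.376483 = 1.584072
N(d₁) = 0.975035,  N(d₂) = 0.943411,  e^(−rT) = 0.885262
E₀ = V₀·N(d₁) − D·e^(−rT)·N(d₂)
   = 290.3387·0.975035 − 168.2875·0.885262·0.943411 = 142.542167
B₀ = V₀ − E₀ = 290.3387 − 142.542167 = 147.796533

E0=142.5422 B0=147.7965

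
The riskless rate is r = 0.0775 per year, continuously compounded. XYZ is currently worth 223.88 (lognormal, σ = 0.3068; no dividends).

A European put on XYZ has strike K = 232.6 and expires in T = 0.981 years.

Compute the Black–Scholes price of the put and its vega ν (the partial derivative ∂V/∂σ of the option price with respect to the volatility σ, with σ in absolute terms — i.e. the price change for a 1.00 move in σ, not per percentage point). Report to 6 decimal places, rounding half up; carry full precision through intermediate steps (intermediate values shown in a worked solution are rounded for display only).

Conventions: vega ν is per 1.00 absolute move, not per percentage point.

σ√T = 0.3068·√0.981 = 0.303871
d₁ = (ln(S/K) + (r+σ²/2)T) / (σ√T) = (ln(223.88/232.6) + (0.0775+0.3068²/2)·0.981) / 0.303871 = (-0.038210 + 0.122196) / 0.303871 = 0.276388
d₂ = d₁ − σ√T = 0.276388 − 0.303871 = -0.027484
e^{−rT} = 0.926791
N(−d₁) = 0.391125,  N(−d₂) = 0.510963
Put price V = K·e^{−rT}·N(−d₂) − S·N(−d₁) = 110.149065 − 87.565084 = 22.583981
φ(d₁) = (1/√(2π))·e^{−d₁²/2} = 0.383992
ν = S·φ(d₁)·√T = 85.147507

price = 22.583981
ν = 85.147507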